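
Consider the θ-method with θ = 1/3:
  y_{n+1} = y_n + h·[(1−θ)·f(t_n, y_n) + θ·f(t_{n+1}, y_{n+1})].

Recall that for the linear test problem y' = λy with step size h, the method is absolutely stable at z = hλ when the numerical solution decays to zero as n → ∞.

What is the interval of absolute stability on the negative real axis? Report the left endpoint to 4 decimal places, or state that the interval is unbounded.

Test eqn y'=λy, z=hλ:
  y_{n+1} = y_n + z·[2/3·y_n + 1/3·y_{n+1}] ⇒ (1 − 1/3z)y_{n+1} = (1 + 2/3z)y_n
  R(z) = (1 + 2/3z)/(1 − 1/3z).

Find x<0 with |R(x)|<1.
x=-1.01: |R|=0.2444
R=−1: 1+2/3x = −1+1/3x ⇒ -1/3x=2 ⇒ x=2/(-1/3)=-6.0000
Confirm numerically:
  x=-3.485: |R|=0.61218 <1
  x=-3.191: |R|=0.54628 <1
  x=-2.714: |R|=0.42492 <1
  x=-6.542: |R|=1.05680 >1
  x=-6.276: |R|=1.02975 >1
So |R|<1 on (-6.0000, 0).

z∈(-6.0000,0).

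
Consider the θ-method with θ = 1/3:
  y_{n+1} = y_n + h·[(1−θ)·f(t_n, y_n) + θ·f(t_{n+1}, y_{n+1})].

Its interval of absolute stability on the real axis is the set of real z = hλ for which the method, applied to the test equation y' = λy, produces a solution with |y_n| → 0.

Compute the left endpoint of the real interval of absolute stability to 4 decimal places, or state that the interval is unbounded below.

Test eqn y'=λy, z=hλ:
  y_{n+1} = y_n + z·[2/3·y_n + 1/3·y_{n+1}] ⇒ (1 − 1/3z)y_{n+1} = (1 + 2/3z)y_n
  so R(z) = (1 + 2/3z)/(1 − 1/3z).

Need |R(x)|<1, x<0.
x=-1.24: |R|=0.1226
R=−1: 1+2/3x = −1+1/3x ⇒ -1/3x=2 ⇒ x=2/(-1/3)=-6.0000
Confirm numerically:
  x=-4.403: |R|=0.78428 <1
  x=-2.807: |R|=0.45015 <1
  x=-2.613: |R|=0.39658 <1
  x=-2.571: |R|=0.38449 <1
  x=-6.545: |R|=1.05710 >1
  x=-6.361: |R|=1.03856 >1
  x=-6.298: |R|=1.03205 >1
So |R|<1 on (-6.0000, 0).

z* = -6.0000.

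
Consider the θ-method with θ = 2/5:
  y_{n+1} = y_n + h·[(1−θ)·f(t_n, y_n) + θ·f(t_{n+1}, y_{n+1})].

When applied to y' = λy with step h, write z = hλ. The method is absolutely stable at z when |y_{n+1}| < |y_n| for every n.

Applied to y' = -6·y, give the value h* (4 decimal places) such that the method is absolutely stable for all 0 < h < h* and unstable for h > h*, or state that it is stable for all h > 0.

(-10.0000,0); λ=-6 ⇒ h* = (10)/6 = 1.6667.

With y'=λy (z=hλ):
  y_{n+1} = y_n + z·[3/5·y_n + 2/5·y_{n+1}] ⇒ (1 − 2/5z)y_{n+1} = (1 + 3/5z)y_n
  R(z) = (1 + 3/5z)/(1 − 2/5z).

Need |R(x)|<1, x<0.
x=-1.53: |R|=0.0509
R=−1: 1+3/5x = −1+2/5x ⇒ -1/5x=2 ⇒ x=2/(-1/5)=-10.0000
Confirm numerically:
  x=-9.088: |R|=0.96065 <1
  x=-8.606: |R|=0.93724 <1
  x=-4.054: |R|=0.54638 <1
  x=-10.387: |R|=1.01502 >1
  x=-10.211: |R|=1.00830 >1
Stable set (-10.0000, 0).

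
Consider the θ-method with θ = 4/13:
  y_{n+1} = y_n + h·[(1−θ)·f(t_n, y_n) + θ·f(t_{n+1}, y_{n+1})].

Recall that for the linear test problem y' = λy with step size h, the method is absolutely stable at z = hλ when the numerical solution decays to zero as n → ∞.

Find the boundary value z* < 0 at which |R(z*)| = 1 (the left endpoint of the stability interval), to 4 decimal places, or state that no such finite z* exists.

left endpoint -5.2000.

Test eqn y'=λy, z=hλ:
  y_{n+1} = y_n + z·[9/13·y_n + 4/13·y_{n+1}] ⇒ (1 − 4/13z)y_{n+1} = (1 + 9/13z)y_n
  so R(z) = (1 + 9/13z)/(1 − 4/13z).

Boundary: |R(x)|=1, x<0.
x=-0.35: |R|=0.6840
R=−1: 1+9/13x = −1+4/13x ⇒ -5/13x=2 ⇒ x=2/(-5/13)=-5.2000
Confirm numerically:
  x=-3.185: |R|=0.60859 <1
  x=-3.138: |R|=0.59651 <1
  x=-2.597: |R|=0.44352 <1
  x=-2.507: |R|=0.41528 <1
  x=-5.797: |R|=1.08249 >1
  x=-5.594: |R|=1.05569 >1
  x=-5.467: |R|=1.03829 >1
So |R|<1 on (-5.2000, 0).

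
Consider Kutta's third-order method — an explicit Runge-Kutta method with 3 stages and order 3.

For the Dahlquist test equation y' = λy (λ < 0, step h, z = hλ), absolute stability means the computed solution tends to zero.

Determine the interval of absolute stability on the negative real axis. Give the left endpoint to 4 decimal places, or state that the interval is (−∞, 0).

(-2.5127, 0).

On y'=λy, z=hλ:
  order 3, 3-stage ⇒ R(z)=1+z+z^2/2+z^3/6
  (e.g. R(-0.45)=0.63606, |R|=0.63606)

Boundary: |R(x)|=1, x<0.
x=-0.45: |R|=0.6361
|R(-2.27)|=0.6431 |R(-1.71)|=0.0813 |R(-0.8)|=0.4347
Bisect:
  x_lo=-3.0185 |R|=2.0467  x_hi=-0.0524 |R|=0.9489
  mid=-1.53548 |R|=0.04000 →hi
  mid=-2.27700 |R|=0.65224 →hi
  mid=-2.64776 |R|=1.23620 →lo
  mid=-2.46238 |R|=0.91909 →hi
  mid=-2.55507 |R|=1.07096 →lo
  mid=-2.50873 |R|=0.99341 →hi
  mid=-2.53190 |R|=1.03177 →lo
  mid=-2.52031 |R|=1.01249 →lo
  mid=-2.51452 |R|=1.00292 →lo
  ...
  [-2.51289,-2.51271] ⇒ x*=-2.5127
Interval (-2.5127, 0).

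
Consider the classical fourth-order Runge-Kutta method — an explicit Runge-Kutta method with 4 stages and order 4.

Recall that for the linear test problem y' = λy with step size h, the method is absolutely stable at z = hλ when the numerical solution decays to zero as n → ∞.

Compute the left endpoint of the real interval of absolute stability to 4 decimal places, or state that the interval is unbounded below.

Test eqn y'=λy, z=hλ:
  order 4, 4-stage ⇒ R(z)=1+z+z^2/2+z^3/6+z^4/24
  (e.g. R(-0.99)=0.37836, |R|=0.37836)

Find x<0 with |R(x)|<1.
x=-0.99: |R|=0.3784
|R(-2.98)|=1.3355 |R(-2.54)|=0.6889 |R(-0.94)|=0.3959
Bisect:
  x_lo=-3.2328 |R|=1.9128  x_hi=-0.3253 |R|=0.7223
  mid=-1.77910 |R|=0.28240 →hi
  mid=-2.50597 |R|=0.65431 →hi
  mid=-2.86941 |R|=1.13440 →lo
  mid=-2.68769 |R|=0.86254 →hi
  mid=-2.77855 |R|=0.98988 →hi
  mid=-2.82398 |R|=1.05991 →lo
  mid=-2.80126 |R|=1.02434 →lo
  ...
  [-2.78547,-2.78529] ⇒ x*=-2.7853
Interval (-2.7853, 0).

z* = -2.7853.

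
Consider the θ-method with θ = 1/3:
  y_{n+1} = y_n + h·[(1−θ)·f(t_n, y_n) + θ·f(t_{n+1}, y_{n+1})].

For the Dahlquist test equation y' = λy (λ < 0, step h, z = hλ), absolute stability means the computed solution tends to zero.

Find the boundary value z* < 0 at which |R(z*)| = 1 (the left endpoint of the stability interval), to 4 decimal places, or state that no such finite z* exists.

Test eqn y'=λy, z=hλ:
  y_{n+1} = y_n + z·[2/3·y_n + 1/3·y_{n+1}] ⇒ (1 − 1/3z)y_{n+1} = (1 + 2/3z)y_n
  so R(z) = (1 + 2/3z)/(1 − 1/3z).

Solve |R(x)|<1 on ℝ⁻.
x=-1.79: |R|=0.1211
R=−1: 1+2/3x = −1+1/3x ⇒ -1/3x=2 ⇒ x=2/(-1/3)=-6.0000
Confirm numerically:
  x=-4.556: |R|=0.80889 <1
  x=-4.113: |R|=0.73471 <1
  x=-3.317: |R|=0.57527 <1
  x=-3.300: |R|=0.57143 <1
  x=-6.475: |R|=1.05013 >1
  x=-6.200: |R|=1.02174 >1
So |R|<1 on (-6.0000, 0).

z* = -6.0000.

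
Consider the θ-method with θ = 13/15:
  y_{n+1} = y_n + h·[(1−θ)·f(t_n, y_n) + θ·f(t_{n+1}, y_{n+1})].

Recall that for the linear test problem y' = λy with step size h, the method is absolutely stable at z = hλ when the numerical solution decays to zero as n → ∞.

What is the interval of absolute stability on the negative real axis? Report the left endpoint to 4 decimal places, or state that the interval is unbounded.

With y'=λy (z=hλ):
  y_{n+1} = y_n + z·[2/15·y_n + 13/15·y_{n+1}] ⇒ (1 − 13/15z)y_{n+1} = (1 + 2/15z)y_n
  R(z) = (1 + 2/15z)/(1 − 13/15z).

Find x<0 with |R(x)|<1.
x=-1.44: |R|=0.3594
x=-2: |R|=0.2683
x=-10: |R|=0.0345
x=-100: |R|=0.1407
θ=13/15≥1/2 ⇒ |1+2/15x|<|1−13/15x| ∀x<0 ⇒ stable on all of ℝ⁻.

interval (−∞, 0).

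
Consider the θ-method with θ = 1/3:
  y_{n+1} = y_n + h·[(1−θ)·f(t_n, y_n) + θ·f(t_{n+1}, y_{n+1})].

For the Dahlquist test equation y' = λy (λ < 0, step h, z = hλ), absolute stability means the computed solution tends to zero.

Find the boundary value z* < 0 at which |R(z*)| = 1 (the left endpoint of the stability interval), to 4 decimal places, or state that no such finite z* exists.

On y'=λy, z=hλ:
  y_{n+1} = y_n + z·[2/3·y_n + 1/3·y_{n+1}] ⇒ (1 − 1/3z)y_{n+1} = (1 + 2/3z)y_n
  so R(z) = (1 + 2/3z)/(1 − 1/3z).

Boundary: |R(x)|=1, x<0.
x=-1.47: |R|=0.0134
R=−1: 1+2/3x = −1+1/3x ⇒ -1/3x=2 ⇒ x=2/(-1/3)=-6.0000
Confirm numerically:
  x=-5.120: |R|=0.89163 <1
  x=-5.094: |R|=0.88807 <1
  x=-3.689: |R|=0.65451 <1
  x=-2.691: |R|=0.41856 <1
  x=-6.442: |R|=1.04681 >1
  x=-6.236: |R|=1.02555 >1
  x=-6.209: |R|=1.02270 >1
Interval (-6.0000, 0).

z* = -6.0000.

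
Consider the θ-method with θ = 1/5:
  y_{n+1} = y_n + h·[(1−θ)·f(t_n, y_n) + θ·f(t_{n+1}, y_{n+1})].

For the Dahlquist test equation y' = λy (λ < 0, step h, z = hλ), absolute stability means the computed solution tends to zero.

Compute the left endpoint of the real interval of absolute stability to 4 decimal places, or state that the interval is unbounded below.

Set f=λy, z=hλ:
  y_{n+1} = y_n + z·[4/5·y_n + 1/5·y_{n+1}] ⇒ (1 − 1/5z)y_{n+1} = (1 + 4/5z)y_n
  R(z) = (1 + 4/5z)/(1 − 1/5z).

Boundary: |R(x)|=1, x<0.
x=-0.59: |R|=0.4723
R=−1: 1+4/5x = −1+1/5x ⇒ -3/5x=2 ⇒ x=2/(-3/5)=-3.3333
Confirm numerically:
  x=-3.003: |R|=0.87617 <1
  x=-2.542: |R|=0.68523 <1
  x=-2.202: |R|=0.52874 <1
  x=-3.741: |R|=1.13992 >1
  x=-3.669: |R|=1.11616 >1
  x=-3.469: |R|=1.04806 >1
So |R|<1 on (-3.3333, 0).

z* = -3.3333.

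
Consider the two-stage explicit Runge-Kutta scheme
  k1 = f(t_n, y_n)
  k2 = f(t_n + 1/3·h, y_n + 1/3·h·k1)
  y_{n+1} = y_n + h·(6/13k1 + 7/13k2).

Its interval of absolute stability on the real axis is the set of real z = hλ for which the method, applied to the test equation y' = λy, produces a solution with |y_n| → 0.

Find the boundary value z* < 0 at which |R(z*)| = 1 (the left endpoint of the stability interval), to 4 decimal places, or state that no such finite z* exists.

z* = -5.5714.

With y'=λy (z=hλ):
  k1=λy_n ⇒ h·k1=z·y_n;  k2=λ(1+1/3z)y_n ⇒ h·k2=z(1+1/3z)y_n
  y_{n+1}/y_n = 1 + 6/13z + 7/13z(1+1/3z) = 1 + z + 7/39z²
  so R(z) = 1 + z + 7/39z².

Boundary: |R(x)|=1, x<0.
x=-1.32: |R|=0.0073
R=1: x+7/39x²=0 ⇒ x=−39/7=-5.5714; min R=1−1/(4·7/39)=-0.3929>−1
Confirm numerically:
  x=-4.684: |R|=0.25392 <1
  x=-3.040: |R|=0.38125 <1
  x=-2.496: |R|=0.37779 <1
  x=-6.166: |R|=1.65802 >1
  x=-6.108: |R|=1.58825 >1
  x=-5.993: |R|=1.45347 >1
Interval (-5.5714, 0).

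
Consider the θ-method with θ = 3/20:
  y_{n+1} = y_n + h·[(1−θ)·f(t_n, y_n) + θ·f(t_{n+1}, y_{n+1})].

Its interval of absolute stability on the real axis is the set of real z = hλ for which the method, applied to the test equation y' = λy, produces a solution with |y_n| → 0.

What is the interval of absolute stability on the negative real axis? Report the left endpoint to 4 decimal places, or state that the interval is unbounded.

z∈(-2.8571,0).

With y'=λy (z=hλ):
  y_{n+1} = y_n + z·[17/20·y_n + 3/20·y_{n+1}] ⇒ (1 − 3/20z)y_{n+1} = (1 + 17/20z)y_n
  R(z) = (1 + 17/20z)/(1 − 3/20z).

Boundary: |R(x)|=1, x<0.
x=-0.46: |R|=0.5697
R=−1: 1+17/20x = −1+3/20x ⇒ -7/10x=2 ⇒ x=2/(-7/10)=-2.8571
Confirm numerically:
  x=-2.778: |R|=0.96090 <1
  x=-2.766: |R|=0.95491 <1
  x=-1.516: |R|=0.23513 <1
  x=-1.150: |R|=0.01919 <1
  x=-3.378: |R|=1.24199 >1
  x=-3.043: |R|=1.08933 >1
  x=-2.985: |R|=1.06182 >1
Interval (-2.8571, 0).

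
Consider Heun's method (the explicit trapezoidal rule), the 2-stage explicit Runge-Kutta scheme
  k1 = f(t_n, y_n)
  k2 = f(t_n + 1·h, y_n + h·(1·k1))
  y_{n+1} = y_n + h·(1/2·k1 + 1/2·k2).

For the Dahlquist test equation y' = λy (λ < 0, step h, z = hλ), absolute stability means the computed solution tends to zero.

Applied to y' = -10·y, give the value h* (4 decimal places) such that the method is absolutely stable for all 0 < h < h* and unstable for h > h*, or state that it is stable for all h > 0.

(-2.0000,0); λ=-10 ⇒ h* = 0.2000.

With y'=λy (z=hλ):
  order 2, 2-stage ⇒ R(z)=1+z+z^2/2
  (e.g. R(-0.63)=0.56845, |R|=0.56845)

Find x<0 with |R(x)|<1.
x=-0.63: |R|=0.5684
|R(-1.12)|=0.5072 |R(-0.7)|=0.5450 |R(-0.59)|=0.5840
Bisect:
  x_lo=-2.6792 |R|=1.9098  x_hi=-0.1719 |R|=0.8428
  mid=-1.42556 |R|=0.59055 →hi
  mid=-2.05237 |R|=1.05374 →lo
  mid=-1.73897 |R|=0.77304 →hi
  mid=-1.89567 |R|=0.90111 →hi
  mid=-1.97402 |R|=0.97436 →hi
  mid=-2.01319 |R|=1.01328 →lo
  mid=-1.99361 |R|=0.99363 →hi
  mid=-2.00340 |R|=1.00341 →lo
  mid=-1.99850 |R|=0.99851 →hi
  mid=-2.00095 |R|=1.00095 →lo
  ...
  [-2.00003,-1.99988] ⇒ x*=-2.0000
So |R|<1 on (-2.0000, 0).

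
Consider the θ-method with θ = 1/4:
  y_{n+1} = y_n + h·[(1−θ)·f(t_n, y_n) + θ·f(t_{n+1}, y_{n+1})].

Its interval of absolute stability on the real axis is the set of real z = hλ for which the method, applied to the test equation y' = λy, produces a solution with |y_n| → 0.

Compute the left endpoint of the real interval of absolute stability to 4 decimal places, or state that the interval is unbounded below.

Set f=λy, z=hλ:
  y_{n+1} = y_n + z·[3/4·y_n + 1/4·y_{n+1}] ⇒ (1 − 1/4z)y_{n+1} = (1 + 3/4z)y_n
  ⇒ R(z) = (1 + 3/4z)/(1 − 1/4z).

Need |R(x)|<1, x<0.
x=-0.36: |R|=0.6697
R=−1: 1+3/4x = −1+1/4x ⇒ -1/2x=2 ⇒ x=2/(-1/2)=-4.0000
Confirm numerically:
  x=-3.823: |R|=0.95475 <1
  x=-3.208: |R|=0.78024 <1
  x=-2.073: |R|=0.36539 <1
  x=-4.553: |R|=1.12931 >1
  x=-4.547: |R|=1.12800 >1
  x=-4.328: |R|=1.07877 >1
So |R|<1 on (-4.0000, 0).

z* = -4.0000.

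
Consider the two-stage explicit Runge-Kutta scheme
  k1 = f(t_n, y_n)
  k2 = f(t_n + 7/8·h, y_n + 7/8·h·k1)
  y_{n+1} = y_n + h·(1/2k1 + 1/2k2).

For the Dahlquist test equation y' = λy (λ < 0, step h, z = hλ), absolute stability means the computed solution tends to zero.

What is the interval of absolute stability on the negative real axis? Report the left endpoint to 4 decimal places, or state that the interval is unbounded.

z∈(-2.2857,0).

With y'=λy (z=hλ):
  k1=λy_n ⇒ h·k1=z·y_n;  k2=λ(1+7/8z)y_n ⇒ h·k2=z(1+7/8z)y_n
  y_{n+1}/y_n = 1 + 1/2z + 1/2z(1+7/8z) = 1 + z + 7/16z²
  Hence R(z) = 1 + z + 7/16z².

Find x<0 with |R(x)|<1.
x=-1.24: |R|=0.4327
R=1: x+7/16x²=0 ⇒ x=−16/7=-2.2857; min R=1−1/(4·7/16)=0.4286>−1
Confirm numerically:
  x=-2.235: |R|=0.95041 <1
  x=-1.151: |R|=0.42860 <1
  x=-1.039: |R|=0.43329 <1
  x=-2.713: |R|=1.50716 >1
  x=-2.691: |R|=1.47715 >1
  x=-2.644: |R|=1.41445 >1
So |R|<1 on (-2.2857, 0).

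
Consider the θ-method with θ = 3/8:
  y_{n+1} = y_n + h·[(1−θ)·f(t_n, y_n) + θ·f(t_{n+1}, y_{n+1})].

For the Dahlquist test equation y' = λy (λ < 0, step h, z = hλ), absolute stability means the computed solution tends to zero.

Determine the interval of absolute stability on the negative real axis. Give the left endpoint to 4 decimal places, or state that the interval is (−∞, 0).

(-8.0000, 0).

On y'=λy, z=hλ:
  y_{n+1} = y_n + z·[5/8·y_n + 3/8·y_{n+1}] ⇒ (1 − 3/8z)y_{n+1} = (1 + 5/8z)y_n
  R(z) = (1 + 5/8z)/(1 − 3/8z).

Need |R(x)|<1, x<0.
x=-1.42: |R|=0.0734
R=−1: 1+5/8x = −1+3/8x ⇒ -1/4x=2 ⇒ x=2/(-1/4)=-8.0000
Confirm numerically:
  x=-7.555: |R|=0.97098 <1
  x=-6.308: |R|=0.87431 <1
  x=-4.785: |R|=0.71237 <1
  x=-8.404: |R|=1.02433 >1
  x=-8.360: |R|=1.02177 >1
  x=-8.289: |R|=1.01759 >1
Stable set (-8.0000, 0).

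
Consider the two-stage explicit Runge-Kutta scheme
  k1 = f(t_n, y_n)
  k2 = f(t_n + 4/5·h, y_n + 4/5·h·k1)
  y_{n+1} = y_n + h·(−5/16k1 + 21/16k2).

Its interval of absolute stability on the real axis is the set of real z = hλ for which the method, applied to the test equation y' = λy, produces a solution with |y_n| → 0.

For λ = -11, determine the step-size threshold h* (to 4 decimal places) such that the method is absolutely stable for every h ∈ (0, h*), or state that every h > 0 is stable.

(-0.9524,0); λ=-11 ⇒ h* = (20/21)/11 = 0.0866.

Set f=λy, z=hλ:
  k1=λy_n ⇒ h·k1=z·y_n;  k2=λ(1+4/5z)y_n ⇒ h·k2=z(1+4/5z)y_n
  y_{n+1}/y_n = 1 − 5/16z + 21/16z(1+4/5z) = 1 + z + 21/20z²
  ⇒ R(z) = 1 + z + 21/20z².

Boundary: |R(x)|=1, x<0.
x=-1.23: |R|=1.3585
R=1: x+21/20x²=0 ⇒ x=−20/21=-0.9524; min R=1−1/(4·21/20)=0.7619>−1
Confirm numerically:
  x=-0.671: |R|=0.80175 <1
  x=-0.663: |R|=0.79855 <1
  x=-0.581: |R|=0.77344 <1
  x=-0.580: |R|=0.77322 <1
  x=-1.453: |R|=1.76377 >1
  x=-1.434: |R|=1.72517 >1
Stable set (-0.9524, 0).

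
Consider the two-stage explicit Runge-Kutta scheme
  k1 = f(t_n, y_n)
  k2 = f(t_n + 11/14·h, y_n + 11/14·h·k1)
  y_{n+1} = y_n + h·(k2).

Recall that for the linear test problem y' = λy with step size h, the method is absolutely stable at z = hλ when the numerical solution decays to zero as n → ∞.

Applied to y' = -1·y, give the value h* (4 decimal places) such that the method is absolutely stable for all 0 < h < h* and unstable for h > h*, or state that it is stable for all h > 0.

(-1.2727,0); λ=-1 ⇒ h* = (14/11)/1 = 1.2727.

Test eqn y'=λy, z=hλ:
  k1=λy_n ⇒ h·k1=z·y_n;  k2=λ(1+11/14z)y_n ⇒ h·k2=z(1+11/14z)y_n
  y_{n+1}/y_n = 1 + z(1+11/14z) = 1 + z + 11/14z²
  R(z) = 1 + z + 11/14z².

Need |R(x)|<1, x<0.
x=-0.77: |R|=0.6958
R=1: x+11/14x²=0 ⇒ x=−14/11=-1.2727; min R=1−1/(4·11/14)=0.6818>−1
Confirm numerically:
  x=-0.909: |R|=0.74022 <1
  x=-0.845: |R|=0.71602 <1
  x=-0.836: |R|=0.71313 <1
  x=-0.580: |R|=0.68431 <1
  x=-1.370: |R|=1.10471 >1
  x=-1.357: |R|=1.08985 >1
Interval (-1.2727, 0).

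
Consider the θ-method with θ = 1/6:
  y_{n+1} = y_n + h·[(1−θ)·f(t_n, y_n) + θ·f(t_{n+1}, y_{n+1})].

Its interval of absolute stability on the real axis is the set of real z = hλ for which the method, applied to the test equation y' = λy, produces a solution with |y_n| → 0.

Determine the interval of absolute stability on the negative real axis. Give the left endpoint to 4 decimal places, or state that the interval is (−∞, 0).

z∈(-3.0000,0).

Test eqn y'=λy, z=hλ:
  y_{n+1} = y_n + z·[5/6·y_n + 1/6·y_{n+1}] ⇒ (1 − 1/6z)y_{n+1} = (1 + 5/6z)y_n
  Hence R(z) = (1 + 5/6z)/(1 − 1/6z).

Solve |R(x)|<1 on ℝ⁻.
x=-0.78: |R|=0.3097
R=−1: 1+5/6x = −1+1/6x ⇒ -2/3x=2 ⇒ x=2/(-2/3)=-3.0000
Confirm numerically:
  x=-2.426: |R|=0.72751 <1
  x=-2.394: |R|=0.71122 <1
  x=-1.690: |R|=0.31860 <1
  x=-3.551: |R|=1.23076 >1
  x=-3.511: |R|=1.21491 >1
  x=-3.072: |R|=1.03175 >1
So |R|<1 on (-3.0000, 0).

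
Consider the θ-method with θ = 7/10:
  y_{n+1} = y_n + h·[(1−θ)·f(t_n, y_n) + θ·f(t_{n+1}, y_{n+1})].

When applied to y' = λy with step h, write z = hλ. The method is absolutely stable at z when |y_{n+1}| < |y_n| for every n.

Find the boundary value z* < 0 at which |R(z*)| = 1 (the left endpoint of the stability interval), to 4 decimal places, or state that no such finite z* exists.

interval (−∞, 0).

With y'=λy (z=hλ):
  y_{n+1} = y_n + z·[3/10·y_n + 7/10·y_{n+1}] ⇒ (1 − 7/10z)y_{n+1} = (1 + 3/10z)y_n
  ⇒ R(z) = (1 + 3/10z)/(1 − 7/10z).

Solve |R(x)|<1 on ℝ⁻.
x=-1.12: |R|=0.3722
x=-2: |R|=0.1667
x=-10: |R|=0.2500
x=-100: |R|=0.4085
θ=7/10≥1/2 ⇒ |1+3/10x|<|1−7/10x| ∀x<0 ⇒ unbounded interval.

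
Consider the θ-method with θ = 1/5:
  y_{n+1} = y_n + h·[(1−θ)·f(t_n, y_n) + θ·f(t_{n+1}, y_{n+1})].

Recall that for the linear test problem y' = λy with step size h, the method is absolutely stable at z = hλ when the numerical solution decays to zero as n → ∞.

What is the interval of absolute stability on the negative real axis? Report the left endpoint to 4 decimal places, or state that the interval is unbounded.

(-3.3333, 0).

Set f=λy, z=hλ:
  y_{n+1} = y_n + z·[4/5·y_n + 1/5·y_{n+1}] ⇒ (1 − 1/5z)y_{n+1} = (1 + 4/5z)y_n
  ⇒ R(z) = (1 + 4/5z)/(1 − 1/5z).

Boundary: |R(x)|=1, x<0.
x=-1.07: |R|=0.1186
R=−1: 1+4/5x = −1+1/5x ⇒ -3/5x=2 ⇒ x=2/(-3/5)=-3.3333
Confirm numerically:
  x=-2.782: |R|=0.78746 <1
  x=-1.976: |R|=0.41628 <1
  x=-1.790: |R|=0.31811 <1
  x=-1.532: |R|=0.17269 <1
  x=-3.685: |R|=1.12147 >1
  x=-3.575: |R|=1.08455 >1
  x=-3.495: |R|=1.05709 >1
Stable set (-3.3333, 0).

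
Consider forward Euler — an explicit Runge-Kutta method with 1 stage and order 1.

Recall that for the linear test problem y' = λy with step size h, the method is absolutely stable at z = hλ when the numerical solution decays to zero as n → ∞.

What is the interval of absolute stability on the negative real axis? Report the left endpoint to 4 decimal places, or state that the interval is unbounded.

(-2.0000, 0).

Test eqn y'=λy, z=hλ:
  order 1, 1-stage ⇒ R(z)=1+z
  (e.g. R(-0.93)=0.07000, |R|=0.07000)

Need |R(x)|<1, x<0.
x=-0.93: |R|=0.0700
|R(-1.99)|=0.9900 |R(-1.5)|=0.5000 |R(-0.83)|=0.1700
Bisect:
  x_lo=-2.7655 |R|=1.7655  x_hi=-0.0719 |R|=0.9281
  mid=-1.41867 |R|=0.41867 →hi
  mid=-2.09206 |R|=1.09206 →lo
  mid=-1.75537 |R|=0.75537 →hi
  mid=-1.92371 |R|=0.92371 →hi
  mid=-2.00789 |R|=1.00789 →lo
  mid=-1.96580 |R|=0.96580 →hi
  mid=-1.98685 |R|=0.98685 →hi
  mid=-1.99737 |R|=0.99737 →hi
  ...
  [-2.00016,-2.00000] ⇒ x*=-2.0000
Interval (-2.0000, 0).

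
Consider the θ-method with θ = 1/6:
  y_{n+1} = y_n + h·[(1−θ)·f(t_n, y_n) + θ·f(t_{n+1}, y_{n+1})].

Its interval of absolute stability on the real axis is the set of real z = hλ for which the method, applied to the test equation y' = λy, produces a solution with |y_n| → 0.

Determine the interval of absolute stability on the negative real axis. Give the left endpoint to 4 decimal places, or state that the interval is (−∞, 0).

With y'=λy (z=hλ):
  y_{n+1} = y_n + z·[5/6·y_n + 1/6·y_{n+1}] ⇒ (1 − 1/6z)y_{n+1} = (1 + 5/6z)y_n
  ⇒ R(z) = (1 + 5/6z)/(1 − 1/6z).

Solve |R(x)|<1 on ℝ⁻.
x=-1.3: |R|=0.0685
R=−1: 1+5/6x = −1+1/6x ⇒ -2/3x=2 ⇒ x=2/(-2/3)=-3.0000
Confirm numerically:
  x=-2.437: |R|=0.73308 <1
  x=-1.869: |R|=0.42509 <1
  x=-1.266: |R|=0.04542 <1
  x=-3.538: |R|=1.22562 >1
  x=-3.122: |R|=1.05350 >1
Interval (-3.0000, 0).

(-3.0000, 0).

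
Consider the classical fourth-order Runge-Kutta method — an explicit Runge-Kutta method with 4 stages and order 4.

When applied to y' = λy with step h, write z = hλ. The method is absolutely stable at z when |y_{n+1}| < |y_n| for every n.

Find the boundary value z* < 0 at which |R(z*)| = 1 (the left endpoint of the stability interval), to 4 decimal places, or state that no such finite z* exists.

z* = -2.7853.

On y'=λy, z=hλ:
  order 4, 4-stage ⇒ R(z)=1+z+z^2/2+z^3/6+z^4/24
  (e.g. R(-0.97)=0.38523, |R|=0.38523)

Find x<0 with |R(x)|<1.
x=-0.97: |R|=0.3852
|R(-2.72)|=0.9059 |R(-1.32)|=0.2944 |R(-0.68)|=0.5077
Bisect:
  x_lo=-3.1179 |R|=1.6286  x_hi=-0.0665 |R|=0.9357
  mid=-1.59217 |R|=0.27040 →hi
  mid=-2.35502 |R|=0.52281 →hi
  mid=-2.73644 |R|=0.92881 →hi
  mid=-2.92715 |R|=1.23581 →lo
  mid=-2.83180 |R|=1.07241 →lo
  mid=-2.78412 |R|=0.99823 →hi
  mid=-2.80796 |R|=1.03471 →lo
  ...
  [-2.78542,-2.78524] ⇒ x*=-2.7853
Stable set (-2.7853, 0).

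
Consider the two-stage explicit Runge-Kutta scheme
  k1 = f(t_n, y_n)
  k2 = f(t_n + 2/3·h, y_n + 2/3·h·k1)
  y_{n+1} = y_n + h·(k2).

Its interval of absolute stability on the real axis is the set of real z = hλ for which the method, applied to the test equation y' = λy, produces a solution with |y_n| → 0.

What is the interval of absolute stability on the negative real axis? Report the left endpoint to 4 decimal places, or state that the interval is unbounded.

z∈(-1.5000,0).

Test eqn y'=λy, z=hλ:
  k1=λy_n ⇒ h·k1=z·y_n;  k2=λ(1+2/3z)y_n ⇒ h·k2=z(1+2/3z)y_n
  y_{n+1}/y_n = 1 + z(1+2/3z) = 1 + z + 2/3z²
  so R(z) = 1 + z + 2/3z².

Find x<0 with |R(x)|<1.
x=-1.68: |R|=1.2016
R=1: x+2/3x²=0 ⇒ x=−3/2=-1.5000; min R=1−1/(4·2/3)=0.6250>−1
Confirm numerically:
  x=-0.961: |R|=0.65468 <1
  x=-0.841: |R|=0.63052 <1
  x=-0.799: |R|=0.62660 <1
  x=-0.760: |R|=0.62507 <1
  x=-1.942: |R|=1.57224 >1
  x=-1.862: |R|=1.44936 >1
  x=-1.660: |R|=1.17707 >1
Interval (-1.5000, 0).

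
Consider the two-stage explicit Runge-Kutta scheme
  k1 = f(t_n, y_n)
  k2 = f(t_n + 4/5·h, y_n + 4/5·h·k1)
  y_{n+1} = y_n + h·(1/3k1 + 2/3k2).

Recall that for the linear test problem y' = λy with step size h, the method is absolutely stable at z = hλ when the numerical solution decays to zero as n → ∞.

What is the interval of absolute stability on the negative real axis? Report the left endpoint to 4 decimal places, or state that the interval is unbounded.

Test eqn y'=λy, z=hλ:
  k1=λy_n ⇒ h·k1=z·y_n;  k2=λ(1+4/5z)y_n ⇒ h·k2=z(1+4/5z)y_n
  y_{n+1}/y_n = 1 + 1/3z + 2/3z(1+4/5z) = 1 + z + 8/15z²
  ⇒ R(z) = 1 + z + 8/15z².

Need |R(x)|<1, x<0.
x=-1.68: |R|=0.8253
R=1: x+8/15x²=0 ⇒ x=−15/8=-1.8750; min R=1−1/(4·8/15)=0.5312>−1
Confirm numerically:
  x=-1.446: |R|=0.66916 <1
  x=-1.345: |R|=0.61981 <1
  x=-0.999: |R|=0.53327 <1
  x=-2.319: |R|=1.54914 >1
  x=-2.224: |R|=1.41396 >1
  x=-2.139: |R|=1.30117 >1
Interval (-1.8750, 0).

z∈(-1.8750,0).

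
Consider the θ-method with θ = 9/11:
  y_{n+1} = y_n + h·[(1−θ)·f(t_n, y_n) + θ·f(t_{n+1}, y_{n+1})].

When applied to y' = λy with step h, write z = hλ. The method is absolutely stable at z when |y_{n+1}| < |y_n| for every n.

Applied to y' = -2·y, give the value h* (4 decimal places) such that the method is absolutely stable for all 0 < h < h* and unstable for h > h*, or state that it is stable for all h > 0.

With y'=λy (z=hλ):
  y_{n+1} = y_n + z·[2/11·y_n + 9/11·y_{n+1}] ⇒ (1 − 9/11z)y_{n+1} = (1 + 2/11z)y_n
  so R(z) = (1 + 2/11z)/(1 − 9/11z).

Solve |R(x)|<1 on ℝ⁻.
x=-0.44: |R|=0.6765
x=-2: |R|=0.2414
x=-10: |R|=0.0891
x=-100: |R|=0.2075
θ=9/11≥1/2 ⇒ |1+2/11x|<|1−9/11x| ∀x<0 ⇒ unbounded interval.

unbounded; (−∞, 0). Any h>0 works for λ=-2.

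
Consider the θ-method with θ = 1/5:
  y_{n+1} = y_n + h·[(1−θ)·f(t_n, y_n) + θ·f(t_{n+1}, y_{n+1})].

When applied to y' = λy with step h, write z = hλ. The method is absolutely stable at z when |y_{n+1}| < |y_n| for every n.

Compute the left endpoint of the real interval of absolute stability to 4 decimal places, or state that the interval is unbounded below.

z* = -3.3333.

On y'=λy, z=hλ:
  y_{n+1} = y_n + z·[4/5·y_n + 1/5·y_{n+1}] ⇒ (1 − 1/5z)y_{n+1} = (1 + 4/5z)y_n
  ⇒ R(z) = (1 + 4/5z)/(1 − 1/5z).

Solve |R(x)|<1 on ℝ⁻.
x=-1.49: |R|=0.1479
R=−1: 1+4/5x = −1+1/5x ⇒ -3/5x=2 ⇒ x=2/(-3/5)=-3.3333
Confirm numerically:
  x=-3.310: |R|=0.99158 <1
  x=-3.220: |R|=0.95864 <1
  x=-1.853: |R|=0.35196 <1
  x=-1.808: |R|=0.32785 <1
  x=-3.813: |R|=1.16328 >1
  x=-3.738: |R|=1.13893 >1
  x=-3.644: |R|=1.10782 >1
Stable set (-3.3333, 0).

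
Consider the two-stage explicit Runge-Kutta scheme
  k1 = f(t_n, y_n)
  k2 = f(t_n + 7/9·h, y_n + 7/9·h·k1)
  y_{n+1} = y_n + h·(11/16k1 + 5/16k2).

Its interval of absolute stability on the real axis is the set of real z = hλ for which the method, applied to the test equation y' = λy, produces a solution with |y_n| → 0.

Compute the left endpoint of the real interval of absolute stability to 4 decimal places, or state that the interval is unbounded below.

z* = -4.1143.

On y'=λy, z=hλ:
  k1=λy_n ⇒ h·k1=z·y_n;  k2=λ(1+7/9z)y_n ⇒ h·k2=z(1+7/9z)y_n
  y_{n+1}/y_n = 1 + 11/16z + 5/16z(1+7/9z) = 1 + z + 35/144z²
  ⇒ R(z) = 1 + z + 35/144z².

Solve |R(x)|<1 on ℝ⁻.
x=-1.2: |R|=0.1500
R=1: x+35/144x²=0 ⇒ x=−144/35=-4.1143; min R=1−1/(4·35/144)=-0.0286>−1
Confirm numerically:
  x=-3.050: |R|=0.21102 <1
  x=-2.808: |R|=0.10846 <1
  x=-2.665: |R|=0.06124 <1
  x=-2.164: |R|=0.02580 <1
  x=-4.486: |R|=1.40530 >1
  x=-4.412: |R|=1.31926 >1
  x=-4.354: |R|=1.25368 >1
So |R|<1 on (-4.1143, 0).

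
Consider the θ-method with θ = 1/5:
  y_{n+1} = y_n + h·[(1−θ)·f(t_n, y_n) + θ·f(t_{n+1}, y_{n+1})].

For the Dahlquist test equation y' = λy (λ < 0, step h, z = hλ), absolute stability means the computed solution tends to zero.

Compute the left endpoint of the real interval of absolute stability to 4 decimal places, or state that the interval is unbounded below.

Test eqn y'=λy, z=hλ:
  y_{n+1} = y_n + z·[4/5·y_n + 1/5·y_{n+1}] ⇒ (1 − 1/5z)y_{n+1} = (1 + 4/5z)y_n
  R(z) = (1 + 4/5z)/(1 − 1/5z).

Boundary: |R(x)|=1, x<0.
x=-1.06: |R|=0.1254
R=−1: 1+4/5x = −1+1/5x ⇒ -3/5x=2 ⇒ x=2/(-3/5)=-3.3333
Confirm numerically:
  x=-3.240: |R|=0.96602 <1
  x=-2.640: |R|=0.72775 <1
  x=-1.870: |R|=0.36099 <1
  x=-3.409: |R|=1.02699 >1
  x=-3.385: |R|=1.01849 >1
  x=-3.361: |R|=1.00993 >1
So |R|<1 on (-3.3333, 0).

left endpoint -3.3333.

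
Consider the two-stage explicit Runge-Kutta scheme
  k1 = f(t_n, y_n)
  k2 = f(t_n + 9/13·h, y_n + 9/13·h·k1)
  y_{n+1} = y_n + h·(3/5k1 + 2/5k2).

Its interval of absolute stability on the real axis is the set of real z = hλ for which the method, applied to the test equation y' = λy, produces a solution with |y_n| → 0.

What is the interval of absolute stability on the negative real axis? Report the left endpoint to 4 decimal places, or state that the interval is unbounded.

(-3.6111, 0).

On y'=λy, z=hλ:
  k1=λy_n ⇒ h·k1=z·y_n;  k2=λ(1+9/13z)y_n ⇒ h·k2=z(1+9/13z)y_n
  y_{n+1}/y_n = 1 + 3/5z + 2/5z(1+9/13z) = 1 + z + 18/65z²
  R(z) = 1 + z + 18/65z².

Solve |R(x)|<1 on ℝ⁻.
x=-1.74: |R|=0.0984
R=1: x+18/65x²=0 ⇒ x=−65/18=-3.6111; min R=1−1/(4·18/65)=0.0972>−1
Confirm numerically:
  x=-3.513: |R|=0.90455 <1
  x=-3.004: |R|=0.49496 <1
  x=-1.556: |R|=0.11447 <1
  x=-1.472: |R|=0.12803 <1
  x=-4.199: |R|=1.68360 >1
  x=-3.816: |R|=1.21651 >1
  x=-3.707: |R|=1.09844 >1
Interval (-3.6111, 0).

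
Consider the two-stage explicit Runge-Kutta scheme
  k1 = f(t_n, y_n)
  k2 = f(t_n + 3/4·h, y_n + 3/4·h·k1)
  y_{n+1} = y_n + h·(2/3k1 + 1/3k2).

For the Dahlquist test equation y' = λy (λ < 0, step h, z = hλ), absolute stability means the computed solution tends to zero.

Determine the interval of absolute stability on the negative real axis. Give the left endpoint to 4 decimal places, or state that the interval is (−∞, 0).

z∈(-4.0000,0).

Set f=λy, z=hλ:
  k1=λy_n ⇒ h·k1=z·y_n;  k2=λ(1+3/4z)y_n ⇒ h·k2=z(1+3/4z)y_n
  y_{n+1}/y_n = 1 + 2/3z + 1/3z(1+3/4z) = 1 + z + 1/4z²
  R(z) = 1 + z + 1/4z².

Solve |R(x)|<1 on ℝ⁻.
x=-0.39: |R|=0.6480
R=1: x+1/4x²=0 ⇒ x=−4=-4.0000; min R=1−1/(4·1/4)=0.0000>−1
Confirm numerically:
  x=-2.834: |R|=0.17389 <1
  x=-2.498: |R|=0.06200 <1
  x=-1.669: |R|=0.02739 <1
  x=-4.437: |R|=1.48474 >1
  x=-4.040: |R|=1.04040 >1
Stable set (-4.0000, 0).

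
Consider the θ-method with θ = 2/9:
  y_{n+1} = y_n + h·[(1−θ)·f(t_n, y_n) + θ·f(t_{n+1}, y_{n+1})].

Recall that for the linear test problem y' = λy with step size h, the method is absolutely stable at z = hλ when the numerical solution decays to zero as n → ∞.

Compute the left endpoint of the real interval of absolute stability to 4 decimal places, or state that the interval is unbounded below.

left endpoint -3.6000.

Set f=λy, z=hλ:
  y_{n+1} = y_n + z·[7/9·y_n + 2/9·y_{n+1}] ⇒ (1 − 2/9z)y_{n+1} = (1 + 7/9z)y_n
  R(z) = (1 + 7/9z)/(1 − 2/9z).

Solve |R(x)|<1 on ℝ⁻.
x=-0.3: |R|=0.7188
R=−1: 1+7/9x = −1+2/9x ⇒ -5/9x=2 ⇒ x=2/(-5/9)=-3.6000
Confirm numerically:
  x=-3.366: |R|=0.92563 <1
  x=-2.956: |R|=0.78407 <1
  x=-2.477: |R|=0.59761 <1
  x=-1.954: |R|=0.36241 <1
  x=-3.816: |R|=1.06494 >1
  x=-3.635: |R|=1.01076 >1
Stable set (-3.6000, 0).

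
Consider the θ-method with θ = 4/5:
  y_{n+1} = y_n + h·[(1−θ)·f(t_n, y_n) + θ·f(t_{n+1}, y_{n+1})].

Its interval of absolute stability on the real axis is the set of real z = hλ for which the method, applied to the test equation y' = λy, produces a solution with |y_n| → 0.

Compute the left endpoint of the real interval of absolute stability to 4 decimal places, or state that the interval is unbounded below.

On y'=λy, z=hλ:
  y_{n+1} = y_n + z·[1/5·y_n + 4/5·y_{n+1}] ⇒ (1 − 4/5z)y_{n+1} = (1 + 1/5z)y_n
  ⇒ R(z) = (1 + 1/5z)/(1 − 4/5z).

Need |R(x)|<1, x<0.
x=-1.76: |R|=0.2691
x=-2: |R|=0.2308
x=-10: |R|=0.1111
x=-100: |R|=0.2346
θ=4/5≥1/2 ⇒ |1+1/5x|<|1−4/5x| ∀x<0 ⇒ stable on all of ℝ⁻.

unbounded; (−∞, 0).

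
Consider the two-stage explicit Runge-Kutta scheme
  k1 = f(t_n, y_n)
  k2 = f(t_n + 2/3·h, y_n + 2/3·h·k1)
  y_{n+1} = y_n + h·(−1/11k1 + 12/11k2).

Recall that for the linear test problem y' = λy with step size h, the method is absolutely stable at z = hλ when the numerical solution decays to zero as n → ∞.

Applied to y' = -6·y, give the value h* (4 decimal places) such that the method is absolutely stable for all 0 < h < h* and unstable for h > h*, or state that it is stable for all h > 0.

(-1.3750,0); λ=-6 ⇒ h* = (11/8)/6 = 0.2292.

On y'=λy, z=hλ:
  k1=λy_n ⇒ h·k1=z·y_n;  k2=λ(1+2/3z)y_n ⇒ h·k2=z(1+2/3z)y_n
  y_{n+1}/y_n = 1 − 1/11z + 12/11z(1+2/3z) = 1 + z + 8/11z²
  Hence R(z) = 1 + z + 8/11z².

Solve |R(x)|<1 on ℝ⁻.
x=-1.23: |R|=0.8703
R=1: x+8/11x²=0 ⇒ x=−11/8=-1.3750; min R=1−1/(4·8/11)=0.6562>−1
Confirm numerically:
  x=-1.340: |R|=0.96589 <1
  x=-0.922: |R|=0.69624 <1
  x=-0.687: |R|=0.65625 <1
  x=-1.860: |R|=1.65607 >1
  x=-1.455: |R|=1.08465 >1
Interval (-1.3750, 0).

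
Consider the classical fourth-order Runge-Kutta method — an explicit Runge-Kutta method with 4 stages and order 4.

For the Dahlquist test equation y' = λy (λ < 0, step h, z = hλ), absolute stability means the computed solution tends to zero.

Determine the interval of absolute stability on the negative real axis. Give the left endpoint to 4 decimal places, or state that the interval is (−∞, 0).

On y'=λy, z=hλ:
  order 4, 4-stage ⇒ R(z)=1+z+z^2/2+z^3/6+z^4/24
  (e.g. R(-1.66)=0.27181, |R|=0.27181)

Find x<0 with |R(x)|<1.
x=-1.66: |R|=0.2718
|R(-2.95)|=1.2781 |R(-2.02)|=0.3402 |R(-0.79)|=0.4561
Bisect:
  x_lo=-3.4276 |R|=2.4863  x_hi=-0.1510 |R|=0.8599
  mid=-1.78929 |R|=0.28382 →hi
  mid=-2.60846 |R|=0.76452 →hi
  mid=-3.01805 |R|=1.41150 →lo
  mid=-2.81326 |R|=1.04298 →lo
  mid=-2.71086 |R|=0.89346 →hi
  mid=-2.76206 |R|=0.96553 →hi
  mid=-2.78766 |R|=1.00357 →lo
  mid=-2.77486 |R|=0.98438 →hi
  ...
  [-2.78546,-2.78526] ⇒ x*=-2.7853
Interval (-2.7853, 0).

z∈(-2.7853,0).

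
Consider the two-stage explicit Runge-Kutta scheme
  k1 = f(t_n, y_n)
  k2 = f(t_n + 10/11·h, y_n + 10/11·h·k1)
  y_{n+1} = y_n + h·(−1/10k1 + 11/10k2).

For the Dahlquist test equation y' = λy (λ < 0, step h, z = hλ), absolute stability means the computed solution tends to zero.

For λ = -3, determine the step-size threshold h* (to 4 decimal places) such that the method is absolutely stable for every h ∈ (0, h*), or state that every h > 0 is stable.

With y'=λy (z=hλ):
  k1=λy_n ⇒ h·k1=z·y_n;  k2=λ(1+10/11z)y_n ⇒ h·k2=z(1+10/11z)y_n
  y_{n+1}/y_n = 1 − 1/10z + 11/10z(1+10/11z) = 1 + z + z²
  R(z) = 1 + z + z².

Need |R(x)|<1, x<0.
x=-0.78: |R|=0.8284
R=1: x+1x²=0 ⇒ x=−1=-1.0000; min R=1−1/(4·1)=0.7500>−1
Confirm numerically:
  x=-0.895: |R|=0.90602 <1
  x=-0.802: |R|=0.84120 <1
  x=-0.645: |R|=0.77103 <1
  x=-1.516: |R|=1.78226 >1
  x=-1.259: |R|=1.32608 >1
So |R|<1 on (-1.0000, 0).

(-1.0000,0); λ=-3 ⇒ h* = (1)/3 = 0.3333.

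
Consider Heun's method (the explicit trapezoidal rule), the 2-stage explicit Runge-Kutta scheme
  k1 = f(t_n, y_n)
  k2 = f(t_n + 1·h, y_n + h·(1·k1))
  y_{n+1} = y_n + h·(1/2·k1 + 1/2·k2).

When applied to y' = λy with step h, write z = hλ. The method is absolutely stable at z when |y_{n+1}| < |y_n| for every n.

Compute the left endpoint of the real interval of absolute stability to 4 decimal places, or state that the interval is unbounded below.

left endpoint -2.0000.

With y'=λy (z=hλ):
  order 2, 2-stage ⇒ R(z)=1+z+z^2/2
  (e.g. R(-1.03)=0.50045, |R|=0.50045)

Solve |R(x)|<1 on ℝ⁻.
x=-1.03: |R|=0.5005
|R(-1.72)|=0.7592 |R(-1.11)|=0.5060 |R(-0.87)|=0.5085
Bisect:
  x_lo=-2.8075 |R|=2.1336  x_hi=-0.3099 |R|=0.7381
  mid=-1.55869 |R|=0.65607 →hi
  mid=-2.18311 |R|=1.19987 →lo
  mid=-1.87090 |R|=0.87923 →hi
  mid=-2.02700 |R|=1.02737 →lo
  mid=-1.94895 |R|=0.95025 →hi
  mid=-1.98798 |R|=0.98805 →hi
  mid=-2.00749 |R|=1.00752 →lo
  mid=-1.99773 |R|=0.99774 →hi
  mid=-2.00261 |R|=1.00261 →lo
  ...
  [-2.00002,-1.99987] ⇒ x*=-2.0000
Interval (-2.0000, 0).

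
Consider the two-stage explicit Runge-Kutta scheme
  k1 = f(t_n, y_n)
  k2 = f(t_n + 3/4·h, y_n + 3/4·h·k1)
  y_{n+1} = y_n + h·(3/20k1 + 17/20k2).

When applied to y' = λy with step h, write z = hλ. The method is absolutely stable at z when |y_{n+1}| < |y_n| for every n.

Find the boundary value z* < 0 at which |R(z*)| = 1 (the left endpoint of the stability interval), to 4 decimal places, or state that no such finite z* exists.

z* = -1.5686.

With y'=λy (z=hλ):
  k1=λy_n ⇒ h·k1=z·y_n;  k2=λ(1+3/4z)y_n ⇒ h·k2=z(1+3/4z)y_n
  y_{n+1}/y_n = 1 + 3/20z + 17/20z(1+3/4z) = 1 + z + 51/80z²
  R(z) = 1 + z + 51/80z².

Need |R(x)|<1, x<0.
x=-1.12: |R|=0.6797
R=1: x+51/80x²=0 ⇒ x=−80/51=-1.5686; min R=1−1/(4·51/80)=0.6078>−1
Confirm numerically:
  x=-1.416: |R|=0.86222 <1
  x=-1.329: |R|=0.79698 <1
  x=-1.161: |R|=0.69830 <1
  x=-0.870: |R|=0.61252 <1
  x=-1.962: |R|=1.49202 >1
  x=-1.743: |R|=1.19376 >1
Interval (-1.5686, 0).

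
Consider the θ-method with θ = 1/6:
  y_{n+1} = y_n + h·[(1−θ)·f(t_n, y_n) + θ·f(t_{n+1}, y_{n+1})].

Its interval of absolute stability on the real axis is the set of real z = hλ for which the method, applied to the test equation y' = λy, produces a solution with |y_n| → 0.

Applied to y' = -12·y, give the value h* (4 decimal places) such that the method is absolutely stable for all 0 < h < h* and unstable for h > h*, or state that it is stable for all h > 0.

Test eqn y'=λy, z=hλ:
  y_{n+1} = y_n + z·[5/6·y_n + 1/6·y_{n+1}] ⇒ (1 − 1/6z)y_{n+1} = (1 + 5/6z)y_n
  Hence R(z) = (1 + 5/6z)/(1 − 1/6z).

Solve |R(x)|<1 on ℝ⁻.
x=-1.25: |R|=0.0345
R=−1: 1+5/6x = −1+1/6x ⇒ -2/3x=2 ⇒ x=2/(-2/3)=-3.0000
Confirm numerically:
  x=-2.884: |R|=0.94777 <1
  x=-1.966: |R|=0.48079 <1
  x=-1.213: |R|=0.00901 <1
  x=-3.093: |R|=1.04091 >1
  x=-3.074: |R|=1.03262 >1
Stable set (-3.0000, 0).

(-3.0000,0); λ=-12 ⇒ h* = (3)/12 = 0.2500.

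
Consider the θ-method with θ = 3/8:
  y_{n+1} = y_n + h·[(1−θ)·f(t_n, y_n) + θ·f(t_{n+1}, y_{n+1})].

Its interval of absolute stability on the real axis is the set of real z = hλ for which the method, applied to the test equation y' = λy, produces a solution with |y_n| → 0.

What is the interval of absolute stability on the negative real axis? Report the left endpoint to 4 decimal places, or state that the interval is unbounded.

Set f=λy, z=hλ:
  y_{n+1} = y_n + z·[5/8·y_n + 3/8·y_{n+1}] ⇒ (1 − 3/8z)y_{n+1} = (1 + 5/8z)y_n
  ⇒ R(z) = (1 + 5/8z)/(1 − 3/8z).

Solve |R(x)|<1 on ℝ⁻.
x=-0.52: |R|=0.5649
R=−1: 1+5/8x = −1+3/8x ⇒ -1/4x=2 ⇒ x=2/(-1/4)=-8.0000
Confirm numerically:
  x=-7.878: |R|=0.99229 <1
  x=-7.755: |R|=0.98433 <1
  x=-7.388: |R|=0.95942 <1
  x=-8.570: |R|=1.03382 >1
  x=-8.490: |R|=1.02928 >1
  x=-8.193: |R|=1.01185 >1
Interval (-8.0000, 0).

z∈(-8.0000,0).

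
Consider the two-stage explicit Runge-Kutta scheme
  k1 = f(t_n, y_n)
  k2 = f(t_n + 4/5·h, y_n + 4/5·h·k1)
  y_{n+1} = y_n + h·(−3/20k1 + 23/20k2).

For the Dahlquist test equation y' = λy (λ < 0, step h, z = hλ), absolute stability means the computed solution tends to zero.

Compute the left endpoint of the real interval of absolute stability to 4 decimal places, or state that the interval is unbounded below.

With y'=λy (z=hλ):
  k1=λy_n ⇒ h·k1=z·y_n;  k2=λ(1+4/5z)y_n ⇒ h·k2=z(1+4/5z)y_n
  y_{n+1}/y_n = 1 − 3/20z + 23/20z(1+4/5z) = 1 + z + 23/25z²
  Hence R(z) = 1 + z + 23/25z².

Find x<0 with |R(x)|<1.
x=-1.4: |R|=1.4032
R=1: x+23/25x²=0 ⇒ x=−25/23=-1.0870; min R=1−1/(4·23/25)=0.7283>−1
Confirm numerically:
  x=-1.009: |R|=0.92763 <1
  x=-0.877: |R|=0.83060 <1
  x=-0.819: |R|=0.79810 <1
  x=-0.629: |R|=0.73499 <1
  x=-1.371: |R|=1.35827 >1
  x=-1.249: |R|=1.18620 >1
Stable set (-1.0870, 0).

z* = -1.0870.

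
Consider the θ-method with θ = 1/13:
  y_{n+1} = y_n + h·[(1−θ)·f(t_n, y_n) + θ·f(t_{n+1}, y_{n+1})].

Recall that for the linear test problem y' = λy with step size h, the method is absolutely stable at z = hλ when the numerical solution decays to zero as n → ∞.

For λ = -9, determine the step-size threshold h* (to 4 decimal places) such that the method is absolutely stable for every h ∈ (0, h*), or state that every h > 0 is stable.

(-2.3636,0); λ=-9 ⇒ h* = (26/11)/9 = 0.2626.

With y'=λy (z=hλ):
  y_{n+1} = y_n + z·[12/13·y_n + 1/13·y_{n+1}] ⇒ (1 − 1/13z)y_{n+1} = (1 + 12/13z)y_n
  R(z) = (1 + 12/13z)/(1 − 1/13z).

Solve |R(x)|<1 on ℝ⁻.
x=-1.43: |R|=0.2883
R=−1: 1+12/13x = −1+1/13x ⇒ -11/13x=2 ⇒ x=2/(-11/13)=-2.3636
Confirm numerically:
  x=-2.043: |R|=0.76554 <1
  x=-1.181: |R|=0.08265 <1
  x=-1.094: |R|=0.00908 <1
  x=-2.901: |R|=1.37174 >1
  x=-2.801: |R|=1.30447 >1
  x=-2.429: |R|=1.04660 >1
Stable set (-2.3636, 0).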